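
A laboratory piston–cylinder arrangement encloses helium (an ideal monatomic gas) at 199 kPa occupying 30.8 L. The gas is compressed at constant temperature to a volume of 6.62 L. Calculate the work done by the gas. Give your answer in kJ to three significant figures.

W ≈ -9.42 kJ

Isothermal: W = nRT ln(V₂/V₁) = P₁V₁ ln(V₂/V₁).
P₁V₁ = (199 kPa)(30.8 L) = 6129 J.
W = 6129 × ln(6.62/30.8) = 6129 × -1.537
W_by_gas = -9423 J.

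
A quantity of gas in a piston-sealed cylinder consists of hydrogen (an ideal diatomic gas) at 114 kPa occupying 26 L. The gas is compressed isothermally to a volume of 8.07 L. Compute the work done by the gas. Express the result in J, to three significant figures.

Isothermal: W = nRT ln(V₂/V₁) = P₁V₁ ln(V₂/V₁).
P₁V₁ = (114 kPa)(26 L) = 2964 J.
W = 2964 × ln(8.07/26) = 2964 × -1.17
W_by_gas = -3468 J.

W ≈ -3470 J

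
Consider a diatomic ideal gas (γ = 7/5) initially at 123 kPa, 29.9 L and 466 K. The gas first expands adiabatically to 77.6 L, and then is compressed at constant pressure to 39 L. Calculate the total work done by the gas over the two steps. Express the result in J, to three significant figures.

W_total ≈ 1670 J

Step 1 (adiabatic): W = (P₁V₁ − P₂V₂)/(γ−1) = (3678 − 2511)/0.4 = 2916 J.
After step 1: P = 32.36 kPa, V = 77.6 L, T = 318.2 K.
Step 2 (isobaric): W = PΔV = (32.36 kPa)(39 − 77.6 L) = -1249 J.
W_total = 2916 − 1249 = 1667 J.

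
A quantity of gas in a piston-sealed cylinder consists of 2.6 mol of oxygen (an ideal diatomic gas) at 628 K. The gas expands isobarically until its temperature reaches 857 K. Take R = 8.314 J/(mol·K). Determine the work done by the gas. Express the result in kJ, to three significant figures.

W ≈ 4.95 kJ

Isobaric: W = P ΔV = nR ΔT.
W = (2.6)(8.314)(857 − 628) = 4950 J.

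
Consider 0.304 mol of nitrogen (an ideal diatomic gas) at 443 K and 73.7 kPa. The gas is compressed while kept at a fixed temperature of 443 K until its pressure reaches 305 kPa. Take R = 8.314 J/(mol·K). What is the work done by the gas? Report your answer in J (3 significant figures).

W ≈ -1590 J

Isothermal process: W = nRT ln(V₂/V₁) = nRT ln(P₁/P₂).
W = (0.304)(8.314)(443) × ln(73.7/305)
  = 1120 × ln(0.2416) = 1120 × -1.42
W_by_gas = -1590 J.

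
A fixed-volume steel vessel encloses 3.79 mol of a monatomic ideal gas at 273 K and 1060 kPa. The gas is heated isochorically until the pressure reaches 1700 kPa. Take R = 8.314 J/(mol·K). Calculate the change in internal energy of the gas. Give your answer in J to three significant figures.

Constant volume ⇒ W = 0, so Q = ΔU = nCᵥΔT with Cᵥ = 3R/2 = 12.47 J/(mol·K).
At constant V, T₂/T₁ = P₂/P₁ ⇒ ΔT = T₁(P₂/P₁ − 1) = 273·(1700/1060 − 1) = 164.8 K.
ΔU = (3.79)(12.47)(164.8) = 7791 J.

ΔU ≈ 7790 J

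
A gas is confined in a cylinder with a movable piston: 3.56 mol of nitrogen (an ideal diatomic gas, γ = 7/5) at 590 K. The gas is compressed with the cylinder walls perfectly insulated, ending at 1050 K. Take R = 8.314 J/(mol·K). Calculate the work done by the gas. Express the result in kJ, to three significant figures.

Adiabatic ⇒ Q = 0, so W_by = −ΔU = nCᵥ(T₁ − T₂).
Cᵥ = 5R/2 = 20.79 J/(mol·K).
W = (3.56)(20.79)(590 − 1050) = -34038 J.

W ≈ -34.0 kJ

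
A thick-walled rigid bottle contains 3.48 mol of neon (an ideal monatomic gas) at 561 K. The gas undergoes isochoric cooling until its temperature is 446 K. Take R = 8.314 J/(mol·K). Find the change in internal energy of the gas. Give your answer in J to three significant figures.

Constant volume ⇒ W = 0, so Q = ΔU = nCᵥΔT with Cᵥ = 3R/2 = 12.47 J/(mol·K).
ΔU = (3.48)(12.47)(446 − 561) = -4991 J.

ΔU ≈ -4990 J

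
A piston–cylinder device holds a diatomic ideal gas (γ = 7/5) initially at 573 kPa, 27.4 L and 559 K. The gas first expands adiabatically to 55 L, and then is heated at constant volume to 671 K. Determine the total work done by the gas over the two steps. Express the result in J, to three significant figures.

W_total ≈ 9550 J

Step 1 (adiabatic): W = (P₁V₁ − P₂V₂)/(γ−1) = (15700 − 11881)/0.4 = 9547 J.
Step 2 (isochoric): W = 0 (constant volume).
W_total = 9547 + 0 = 9547 J.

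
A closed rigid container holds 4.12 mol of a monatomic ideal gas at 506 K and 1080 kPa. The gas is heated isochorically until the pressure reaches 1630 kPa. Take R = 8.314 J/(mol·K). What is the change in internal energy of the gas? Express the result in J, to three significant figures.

ΔU ≈ 13200 J

Constant volume ⇒ W = 0, so Q = ΔU = nCᵥΔT with Cᵥ = 3R/2 = 12.47 J/(mol·K).
At constant V, T₂/T₁ = P₂/P₁ ⇒ ΔT = T₁(P₂/P₁ − 1) = 506·(1630/1080 − 1) = 257.7 K.
ΔU = (4.12)(12.47)(257.7) = 13240 J.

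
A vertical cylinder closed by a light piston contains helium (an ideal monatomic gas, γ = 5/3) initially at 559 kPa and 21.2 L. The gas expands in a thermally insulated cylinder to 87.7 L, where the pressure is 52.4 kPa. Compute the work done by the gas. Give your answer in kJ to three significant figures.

Adiabatic: W = (P₁V₁ − P₂V₂)/(γ − 1) with γ = 5/3.
P₁V₁ = 11851 J, P₂V₂ = 4595 J.
W = (11851 − 4595) / 0.6667 = 10883 J.

W ≈ 10.9 kJ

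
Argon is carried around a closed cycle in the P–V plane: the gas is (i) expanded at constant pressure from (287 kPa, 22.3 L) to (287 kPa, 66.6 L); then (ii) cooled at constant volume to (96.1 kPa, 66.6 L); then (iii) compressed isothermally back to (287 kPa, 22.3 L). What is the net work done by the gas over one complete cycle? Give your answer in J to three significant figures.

Leg (i): W = PΔV = (287)(66.6 − 22.3) = 12714 J.
Leg (ii): W = 0.
Leg (iii): W = PᵢVᵢ ln(V_f/Vᵢ) = (6400) ln(22.3/66.6) = -7003 J.
W_net = 12714 − 7003 = 5711 J.

W_net ≈ 5710 J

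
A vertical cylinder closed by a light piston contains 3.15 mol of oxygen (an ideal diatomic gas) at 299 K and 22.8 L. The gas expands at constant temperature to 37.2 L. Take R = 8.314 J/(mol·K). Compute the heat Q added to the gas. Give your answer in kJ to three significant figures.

Isothermal ⇒ ΔU = 0, so Q = W = nRT ln(V₂/V₁).
Q = (3.15)(8.314)(299) ln(37.2/22.8) = 7831 × 0.4895 = 3833 J.

Q ≈ 3.83 kJ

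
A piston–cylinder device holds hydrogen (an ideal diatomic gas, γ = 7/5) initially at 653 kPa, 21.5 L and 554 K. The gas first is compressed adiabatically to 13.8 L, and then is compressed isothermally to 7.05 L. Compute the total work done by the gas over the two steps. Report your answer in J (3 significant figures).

W_total ≈ -18100 J

Step 1 (adiabatic): W = (P₁V₁ − P₂V₂)/(γ−1) = (14040 − 16764)/0.4 = -6811 J.
After step 1: P = 1215 kPa, V = 13.8 L, T = 661.5 K.
Step 2 (isothermal): W = P₁V₁ ln(V₂/V₁) = (16764) ln(7.05/13.8) = -11259 J.
W_total = -6811 − 11259 = -18070 J.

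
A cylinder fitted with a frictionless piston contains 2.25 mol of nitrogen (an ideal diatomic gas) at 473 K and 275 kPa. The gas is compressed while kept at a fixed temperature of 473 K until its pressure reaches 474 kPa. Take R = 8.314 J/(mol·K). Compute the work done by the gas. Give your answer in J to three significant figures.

W ≈ -4820 J

Isothermal process: W = nRT ln(V₂/V₁) = nRT ln(P₁/P₂).
W = (2.25)(8.314)(473) × ln(275/474)
  = 8848 × ln(0.5802) = 8848 × -0.5444
W_by_gas = -4817 J.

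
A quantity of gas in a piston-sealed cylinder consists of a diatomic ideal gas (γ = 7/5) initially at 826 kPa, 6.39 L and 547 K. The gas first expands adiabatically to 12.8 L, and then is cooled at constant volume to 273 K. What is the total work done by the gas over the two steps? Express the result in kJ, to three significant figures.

Step 1 (adiabatic): W = (P₁V₁ − P₂V₂)/(γ−1) = (5278 − 3998)/0.4 = 3201 J.
Step 2 (isochoric): W = 0 (constant volume).
W_total = 3201 + 0 = 3201 J.

W_total ≈ 3.20 kJ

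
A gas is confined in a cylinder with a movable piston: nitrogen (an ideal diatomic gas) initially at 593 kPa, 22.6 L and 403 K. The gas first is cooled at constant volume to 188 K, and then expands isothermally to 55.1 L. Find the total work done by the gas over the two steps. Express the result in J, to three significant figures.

W_total ≈ 5570 J

Step 1 (isochoric): W = 0 (constant volume).
After step 1: P = 276.6 kPa (V unchanged).
Step 2 (isothermal): W = P₁V₁ ln(V₂/V₁) = (6252) ln(55.1/22.6) = 5572 J.
W_total = 0 + 5572 = 5572 J.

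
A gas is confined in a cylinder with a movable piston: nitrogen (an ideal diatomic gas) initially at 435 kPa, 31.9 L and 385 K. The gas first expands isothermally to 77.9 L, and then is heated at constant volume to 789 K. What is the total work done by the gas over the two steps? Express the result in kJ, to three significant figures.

W_total ≈ 12.4 kJ

Step 1 (isothermal): W = P₁V₁ ln(V₂/V₁) = (13876) ln(77.9/31.9) = 12389 J.
Step 2 (isochoric): W = 0 (constant volume).
W_total = 12389 + 0 = 12389 J.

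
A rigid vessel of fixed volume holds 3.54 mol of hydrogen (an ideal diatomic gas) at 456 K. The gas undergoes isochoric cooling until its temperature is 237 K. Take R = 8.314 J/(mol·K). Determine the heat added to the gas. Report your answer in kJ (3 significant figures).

Constant volume ⇒ W = 0, so Q = ΔU = nCᵥΔT with Cᵥ = 5R/2 = 20.79 J/(mol·K).
ΔU = (3.54)(20.79)(237 − 456) = -16114 J.

Q ≈ -16.1 kJ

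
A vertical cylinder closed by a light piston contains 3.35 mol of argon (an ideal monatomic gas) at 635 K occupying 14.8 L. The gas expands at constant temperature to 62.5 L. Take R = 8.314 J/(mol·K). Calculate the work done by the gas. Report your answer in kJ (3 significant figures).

W ≈ 25.5 kJ

Isothermal: W = nRT ln(V₂/V₁).
W = (3.35)(8.314)(635) × ln(62.5/14.8)
  = 17686 × 1.441
W_by_gas = 25477 J.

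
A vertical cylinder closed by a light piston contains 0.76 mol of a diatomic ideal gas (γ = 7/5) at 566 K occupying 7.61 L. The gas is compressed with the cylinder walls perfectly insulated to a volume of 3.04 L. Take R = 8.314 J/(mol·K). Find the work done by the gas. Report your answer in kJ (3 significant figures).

Adiabatic: TV^(γ−1) = const with γ = 7/5.
T₂ = T₁ (V₁/V₂)^(γ−1) = 566 × (7.61/3.04)^0.4 = 566 × 1.443 = 817 K.
W_by = nCᵥ(T₁ − T₂) = (0.76)(20.79)(566 − 817) = -3965 J.

W ≈ -3.96 kJ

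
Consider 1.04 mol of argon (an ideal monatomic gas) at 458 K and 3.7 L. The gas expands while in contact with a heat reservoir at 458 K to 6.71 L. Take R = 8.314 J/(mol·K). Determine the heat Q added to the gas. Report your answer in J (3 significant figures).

Isothermal ⇒ ΔU = 0, so Q = W = nRT ln(V₂/V₁).
Q = (1.04)(8.314)(458) ln(6.71/3.7) = 3960 × 0.5953 = 2357 J.

Q ≈ 2360 J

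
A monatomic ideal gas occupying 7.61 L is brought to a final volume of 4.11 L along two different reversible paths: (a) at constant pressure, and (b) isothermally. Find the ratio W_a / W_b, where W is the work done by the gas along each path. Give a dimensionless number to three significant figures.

Path (a) isobaric: W = P₁(V₂ − V₁) → W_a/(P₁V₁) = -0.4599.
Path (b) isothermal: W = P₁V₁ ln(V₂/V₁) → W_b/(P₁V₁) = -0.616.
W_a / W_b = -0.4599 / -0.616 = 0.7466.

W_a / W_b ≈ 0.747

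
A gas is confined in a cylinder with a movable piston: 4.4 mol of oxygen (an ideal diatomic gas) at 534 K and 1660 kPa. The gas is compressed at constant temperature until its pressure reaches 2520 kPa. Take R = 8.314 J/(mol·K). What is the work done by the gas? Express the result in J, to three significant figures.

W ≈ -8150 J

Isothermal process: W = nRT ln(V₂/V₁) = nRT ln(P₁/P₂).
W = (4.4)(8.314)(534) × ln(1660/2520)
  = 19535 × ln(0.6587) = 19535 × -0.4174
W_by_gas = -8155 J.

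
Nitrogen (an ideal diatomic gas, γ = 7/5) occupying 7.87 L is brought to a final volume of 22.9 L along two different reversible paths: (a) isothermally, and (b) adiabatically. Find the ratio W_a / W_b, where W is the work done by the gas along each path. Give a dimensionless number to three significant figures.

Path (a) isothermal: W = P₁V₁ ln(V₂/V₁) → W_a/(P₁V₁) = 1.068.
Path (b) adiabatic: W = P₁V₁(1 − (V₁/V₂)^(γ−1))/(γ−1) → W_b/(P₁V₁) = 0.8692.
W_a / W_b = 1.068 / 0.8692 = 1.229.

W_a / W_b ≈ 1.23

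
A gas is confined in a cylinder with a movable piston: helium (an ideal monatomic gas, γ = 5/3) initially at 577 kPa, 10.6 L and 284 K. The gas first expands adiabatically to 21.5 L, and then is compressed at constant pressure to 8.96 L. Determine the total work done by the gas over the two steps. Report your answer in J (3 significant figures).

Step 1 (adiabatic): W = (P₁V₁ − P₂V₂)/(γ−1) = (6116 − 3817)/0.667 = 3449 J.
After step 1: P = 177.5 kPa, V = 21.5 L, T = 177.2 K.
Step 2 (isobaric): W = PΔV = (177.5 kPa)(8.96 − 21.5 L) = -2226 J.
W_total = 3449 − 2226 = 1222 J.

W_total ≈ 1220 J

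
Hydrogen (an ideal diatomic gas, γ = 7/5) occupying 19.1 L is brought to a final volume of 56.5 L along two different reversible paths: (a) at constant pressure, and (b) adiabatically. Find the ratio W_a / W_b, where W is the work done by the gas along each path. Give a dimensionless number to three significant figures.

W_a / W_b ≈ 2.23

Path (a) isobaric: W = P₁(V₂ − V₁) → W_a/(P₁V₁) = 1.958.
Path (b) adiabatic: W = P₁V₁(1 − (V₁/V₂)^(γ−1))/(γ−1) → W_b/(P₁V₁) = 0.8799.
W_a / W_b = 1.958 / 0.8799 = 2.225.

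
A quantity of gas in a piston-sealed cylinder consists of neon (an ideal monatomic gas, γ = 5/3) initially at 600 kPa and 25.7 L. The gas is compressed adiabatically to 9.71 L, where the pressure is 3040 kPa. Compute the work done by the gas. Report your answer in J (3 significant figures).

W ≈ -21100 J

Adiabatic: W = (P₁V₁ − P₂V₂)/(γ − 1) with γ = 5/3.
P₁V₁ = 15420 J, P₂V₂ = 29518 J.
W = (15420 − 29518) / 0.6667 = -21148 J.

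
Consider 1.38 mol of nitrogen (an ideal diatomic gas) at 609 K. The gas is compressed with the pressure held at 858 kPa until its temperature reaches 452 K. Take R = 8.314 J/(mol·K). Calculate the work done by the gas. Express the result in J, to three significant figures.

W ≈ -1800 J

Isobaric: W = P ΔV = nR ΔT.
W = (1.38)(8.314)(452 − 609) = -1801 J.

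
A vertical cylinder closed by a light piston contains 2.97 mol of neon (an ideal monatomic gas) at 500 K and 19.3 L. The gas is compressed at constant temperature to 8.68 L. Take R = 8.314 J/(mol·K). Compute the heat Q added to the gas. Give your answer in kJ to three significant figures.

Q ≈ -9.87 kJ

Isothermal ⇒ ΔU = 0, so Q = W = nRT ln(V₂/V₁).
Q = (2.97)(8.314)(500) ln(8.68/19.3) = 12346 × -0.7991 = -9866 J.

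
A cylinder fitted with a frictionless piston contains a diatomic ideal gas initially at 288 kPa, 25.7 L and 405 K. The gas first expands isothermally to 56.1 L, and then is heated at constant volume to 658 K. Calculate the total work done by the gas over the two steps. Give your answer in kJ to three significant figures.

Step 1 (isothermal): W = P₁V₁ ln(V₂/V₁) = (7402) ln(56.1/25.7) = 5778 J.
Step 2 (isochoric): W = 0 (constant volume).
W_total = 5778 + 0 = 5778 J.

W_total ≈ 5.78 kJ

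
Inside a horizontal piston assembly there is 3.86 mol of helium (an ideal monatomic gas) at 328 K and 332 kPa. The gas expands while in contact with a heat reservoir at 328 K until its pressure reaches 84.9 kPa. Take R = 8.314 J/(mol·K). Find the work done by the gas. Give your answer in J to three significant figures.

Isothermal process: W = nRT ln(V₂/V₁) = nRT ln(P₁/P₂).
W = (3.86)(8.314)(328) × ln(332/84.9)
  = 10526 × ln(3.91) = 10526 × 1.364
W_by_gas = 14354 J.

W ≈ 14400 J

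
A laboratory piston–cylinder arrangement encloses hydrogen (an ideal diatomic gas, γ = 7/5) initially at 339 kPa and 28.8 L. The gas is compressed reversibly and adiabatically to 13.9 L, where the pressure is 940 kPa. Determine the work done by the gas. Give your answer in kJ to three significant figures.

Adiabatic: W = (P₁V₁ − P₂V₂)/(γ − 1) with γ = 7/5.
P₁V₁ = 9763 J, P₂V₂ = 13066 J.
W = (9763 − 13066) / 0.4 = -8257 J.

W ≈ -8.26 kJ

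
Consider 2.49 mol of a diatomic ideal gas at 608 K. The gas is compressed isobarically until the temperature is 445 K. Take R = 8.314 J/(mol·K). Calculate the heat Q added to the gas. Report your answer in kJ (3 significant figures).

Q ≈ -11.8 kJ

Isobaric: W = nRΔT = (2.49)(8.314)(-163) = -3374 J.
ΔU = nCᵥΔT with Cᵥ = 5R/2: ΔU = (2.49)(20.79)(-163) = -8436 J.
Q = ΔU + W = -8436 − 3374 = -11810 J.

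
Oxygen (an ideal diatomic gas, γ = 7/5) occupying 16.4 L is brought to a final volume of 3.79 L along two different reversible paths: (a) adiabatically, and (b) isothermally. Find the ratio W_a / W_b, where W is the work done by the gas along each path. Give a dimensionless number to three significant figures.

W_a / W_b ≈ 1.36

Path (a) adiabatic: W = P₁V₁(1 − (V₁/V₂)^(γ−1))/(γ−1) → W_a/(P₁V₁) = -1.992.
Path (b) isothermal: W = P₁V₁ ln(V₂/V₁) → W_b/(P₁V₁) = -1.465.
W_a / W_b = -1.992 / -1.465 = 1.36.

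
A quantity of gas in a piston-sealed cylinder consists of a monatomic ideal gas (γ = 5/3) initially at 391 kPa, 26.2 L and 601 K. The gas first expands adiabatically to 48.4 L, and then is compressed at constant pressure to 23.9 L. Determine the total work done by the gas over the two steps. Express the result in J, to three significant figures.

Step 1 (adiabatic): W = (P₁V₁ − P₂V₂)/(γ−1) = (10244 − 6804)/0.667 = 5160 J.
After step 1: P = 140.6 kPa, V = 48.4 L, T = 399.2 K.
Step 2 (isobaric): W = PΔV = (140.6 kPa)(23.9 − 48.4 L) = -3444 J.
W_total = 5160 − 3444 = 1716 J.

W_total ≈ 1720 J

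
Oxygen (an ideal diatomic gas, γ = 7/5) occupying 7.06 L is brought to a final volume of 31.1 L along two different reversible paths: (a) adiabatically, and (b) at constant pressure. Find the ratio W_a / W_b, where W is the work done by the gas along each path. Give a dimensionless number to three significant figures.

Path (a) adiabatic: W = P₁V₁(1 − (V₁/V₂)^(γ−1))/(γ−1) → W_a/(P₁V₁) = 1.118.
Path (b) isobaric: W = P₁(V₂ − V₁) → W_b/(P₁V₁) = 3.405.
W_a / W_b = 1.118 / 3.405 = 0.3285.

W_a / W_b ≈ 0.328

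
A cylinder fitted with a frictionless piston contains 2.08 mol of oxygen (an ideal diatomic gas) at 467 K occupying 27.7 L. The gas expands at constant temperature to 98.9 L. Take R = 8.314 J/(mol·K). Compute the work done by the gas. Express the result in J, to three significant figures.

Isothermal: W = nRT ln(V₂/V₁).
W = (2.08)(8.314)(467) × ln(98.9/27.7)
  = 8076 × 1.273
W_by_gas = 10278 J.

W ≈ 10300 J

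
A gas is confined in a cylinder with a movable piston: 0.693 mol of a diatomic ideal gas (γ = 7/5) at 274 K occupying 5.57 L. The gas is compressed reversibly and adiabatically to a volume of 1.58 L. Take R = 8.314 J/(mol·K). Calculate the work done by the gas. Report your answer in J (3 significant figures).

Adiabatic: TV^(γ−1) = const with γ = 7/5.
T₂ = T₁ (V₁/V₂)^(γ−1) = 274 × (5.57/1.58)^0.4 = 274 × 1.655 = 453.6 K.
W_by = nCᵥ(T₁ − T₂) = (0.693)(20.79)(274 − 453.6) = -2586 J.

W ≈ -2590 J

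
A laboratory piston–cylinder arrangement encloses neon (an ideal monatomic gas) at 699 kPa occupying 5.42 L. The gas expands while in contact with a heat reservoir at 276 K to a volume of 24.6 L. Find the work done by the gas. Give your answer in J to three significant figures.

W ≈ 5730 J

Isothermal: W = nRT ln(V₂/V₁) = P₁V₁ ln(V₂/V₁).
P₁V₁ = (699 kPa)(5.42 L) = 3789 J.
W = 3789 × ln(24.6/5.42) = 3789 × 1.513
W_by_gas = 5731 J.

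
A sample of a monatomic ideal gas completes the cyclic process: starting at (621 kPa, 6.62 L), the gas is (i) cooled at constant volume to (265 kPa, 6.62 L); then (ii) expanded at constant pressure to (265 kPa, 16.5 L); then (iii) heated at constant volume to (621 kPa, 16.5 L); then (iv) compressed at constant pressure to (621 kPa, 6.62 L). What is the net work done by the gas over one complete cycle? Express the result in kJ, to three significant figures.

Constant-volume legs do no work.
W(ii) = (265)(16.5 − 6.62) = 2618 J; W(iv) = (621)(6.62 − 16.5) = -6135 J.
W_net = 2618 − 6135 = -3517 J (the counter-clockwise enclosed area).

W_net ≈ -3.52 kJ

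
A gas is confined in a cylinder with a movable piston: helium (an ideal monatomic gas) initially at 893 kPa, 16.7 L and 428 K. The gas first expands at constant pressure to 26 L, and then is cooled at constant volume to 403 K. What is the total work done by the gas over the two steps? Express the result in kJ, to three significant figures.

Step 1 (isobaric): W = PΔV = (893 kPa)(26 − 16.7 L) = 8305 J.
Step 2 (isochoric): W = 0 (constant volume).
W_total = 8305 + 0 = 8305 J.

W_total ≈ 8.30 kJ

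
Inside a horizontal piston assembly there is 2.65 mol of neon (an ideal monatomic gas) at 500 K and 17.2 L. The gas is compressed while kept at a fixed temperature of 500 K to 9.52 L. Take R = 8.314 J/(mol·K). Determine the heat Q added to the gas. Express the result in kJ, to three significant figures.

Q ≈ -6.52 kJ

Isothermal ⇒ ΔU = 0, so Q = W = nRT ln(V₂/V₁).
Q = (2.65)(8.314)(500) ln(9.52/17.2) = 11016 × -0.5915 = -6516 J.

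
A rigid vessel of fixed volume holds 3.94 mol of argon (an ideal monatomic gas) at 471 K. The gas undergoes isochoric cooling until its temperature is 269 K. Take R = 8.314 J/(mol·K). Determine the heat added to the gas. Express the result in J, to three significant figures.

Constant volume ⇒ W = 0, so Q = ΔU = nCᵥΔT with Cᵥ = 3R/2 = 12.47 J/(mol·K).
ΔU = (3.94)(12.47)(269 − 471) = -9925 J.

Q ≈ -9930 J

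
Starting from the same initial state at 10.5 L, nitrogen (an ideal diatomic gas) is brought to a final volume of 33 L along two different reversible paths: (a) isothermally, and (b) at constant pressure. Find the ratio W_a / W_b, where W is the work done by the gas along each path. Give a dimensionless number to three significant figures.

Path (a) isothermal: W = P₁V₁ ln(V₂/V₁) → W_a/(P₁V₁) = 1.145.
Path (b) isobaric: W = P₁(V₂ − V₁) → W_b/(P₁V₁) = 2.143.
W_a / W_b = 1.145 / 2.143 = 0.5344.

W_a / W_b ≈ 0.534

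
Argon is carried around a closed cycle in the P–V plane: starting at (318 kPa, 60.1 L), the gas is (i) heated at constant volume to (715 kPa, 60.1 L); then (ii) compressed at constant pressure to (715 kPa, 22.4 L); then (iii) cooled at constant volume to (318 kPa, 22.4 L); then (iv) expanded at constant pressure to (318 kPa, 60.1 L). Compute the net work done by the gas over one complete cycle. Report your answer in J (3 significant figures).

Constant-volume legs do no work.
W(ii) = (715)(22.4 − 60.1) = -26956 J; W(iv) = (318)(60.1 − 22.4) = 11989 J.
W_net = -26956 + 11989 = -14967 J (the counter-clockwise enclosed area).

W_net ≈ -15000 J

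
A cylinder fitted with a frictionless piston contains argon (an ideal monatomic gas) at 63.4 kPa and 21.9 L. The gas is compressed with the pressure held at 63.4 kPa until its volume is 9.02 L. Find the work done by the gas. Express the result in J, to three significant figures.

Isobaric: W = P ΔV.
W = (63.4 kPa)(9.02 − 21.9 L) = (63.4)(-12.88) = -816.6 J.

W ≈ -817 J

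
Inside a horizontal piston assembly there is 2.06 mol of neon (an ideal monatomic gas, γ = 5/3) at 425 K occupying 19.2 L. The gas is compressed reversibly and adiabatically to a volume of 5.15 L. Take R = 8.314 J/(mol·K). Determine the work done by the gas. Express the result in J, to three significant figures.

W ≈ -15300 J

Adiabatic: TV^(γ−1) = const with γ = 5/3.
T₂ = T₁ (V₁/V₂)^(γ−1) = 425 × (19.2/5.15)^0.667 = 425 × 2.404 = 1022 K.
W_by = nCᵥ(T₁ − T₂) = (2.06)(12.47)(425 − 1022) = -15333 J.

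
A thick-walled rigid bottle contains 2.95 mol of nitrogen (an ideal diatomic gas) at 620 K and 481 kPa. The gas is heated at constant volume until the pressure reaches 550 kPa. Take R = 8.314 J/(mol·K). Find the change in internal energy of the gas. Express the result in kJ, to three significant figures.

ΔU ≈ 5.45 kJ

Constant volume ⇒ W = 0, so Q = ΔU = nCᵥΔT with Cᵥ = 5R/2 = 20.79 J/(mol·K).
At constant V, T₂/T₁ = P₂/P₁ ⇒ ΔT = T₁(P₂/P₁ − 1) = 620·(550/481 − 1) = 88.94 K.
ΔU = (2.95)(20.79)(88.94) = 5453 J.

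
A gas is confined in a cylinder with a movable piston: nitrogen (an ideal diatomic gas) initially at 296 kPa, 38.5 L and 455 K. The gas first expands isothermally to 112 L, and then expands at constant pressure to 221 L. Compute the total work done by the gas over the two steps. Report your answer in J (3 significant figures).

Step 1 (isothermal): W = P₁V₁ ln(V₂/V₁) = (11396) ln(112/38.5) = 12169 J.
After step 1: P = 101.8 kPa, V = 112 L, T = 455 K.
Step 2 (isobaric): W = PΔV = (101.8 kPa)(221 − 112 L) = 11091 J.
W_total = 12169 + 11091 = 23260 J.

W_total ≈ 23300 J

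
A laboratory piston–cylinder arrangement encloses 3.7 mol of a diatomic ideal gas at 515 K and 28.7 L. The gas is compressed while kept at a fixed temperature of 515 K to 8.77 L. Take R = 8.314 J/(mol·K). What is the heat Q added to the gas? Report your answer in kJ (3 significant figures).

Q ≈ -18.8 kJ

Isothermal ⇒ ΔU = 0, so Q = W = nRT ln(V₂/V₁).
Q = (3.7)(8.314)(515) ln(8.77/28.7) = 15842 × -1.186 = -18782 J.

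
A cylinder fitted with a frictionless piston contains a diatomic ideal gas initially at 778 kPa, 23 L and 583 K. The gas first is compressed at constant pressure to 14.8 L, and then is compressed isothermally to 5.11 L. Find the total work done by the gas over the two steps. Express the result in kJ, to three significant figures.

W_total ≈ -18.6 kJ

Step 1 (isobaric): W = PΔV = (778 kPa)(14.8 − 23 L) = -6380 J.
After step 1: P = 778 kPa, V = 14.8 L, T = 375.1 K.
Step 2 (isothermal): W = P₁V₁ ln(V₂/V₁) = (11514) ln(5.11/14.8) = -12245 J.
W_total = -6380 − 12245 = -18624 J.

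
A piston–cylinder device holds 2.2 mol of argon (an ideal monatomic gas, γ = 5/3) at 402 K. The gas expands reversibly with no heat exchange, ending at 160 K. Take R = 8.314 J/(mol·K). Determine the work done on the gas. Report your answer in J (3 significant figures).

W ≈ -6640 J

Adiabatic ⇒ Q = 0, so W_by = −ΔU = nCᵥ(T₁ − T₂).
Cᵥ = 3R/2 = 12.47 J/(mol·K).
W = (2.2)(12.47)(402 − 160) = 6640 J.
Work on gas = −W_by = -6640 J.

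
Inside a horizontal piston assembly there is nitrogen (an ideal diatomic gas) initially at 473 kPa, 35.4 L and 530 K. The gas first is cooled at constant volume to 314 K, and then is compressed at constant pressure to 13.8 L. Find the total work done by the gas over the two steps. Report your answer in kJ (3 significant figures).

Step 1 (isochoric): W = 0 (constant volume).
After step 1: P = 280.2 kPa (V unchanged).
Step 2 (isobaric): W = PΔV = (280.2 kPa)(13.8 − 35.4 L) = -6053 J.
W_total = 0 − 6053 = -6053 J.

W_total ≈ -6.05 kJ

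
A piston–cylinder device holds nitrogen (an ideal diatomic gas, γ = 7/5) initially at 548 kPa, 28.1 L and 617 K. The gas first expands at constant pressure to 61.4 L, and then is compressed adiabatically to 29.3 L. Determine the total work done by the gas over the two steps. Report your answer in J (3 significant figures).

W_total ≈ -10700 J

Step 1 (isobaric): W = PΔV = (548 kPa)(61.4 − 28.1 L) = 18248 J.
After step 1: P = 548 kPa, V = 61.4 L, T = 1348 K.
Step 2 (adiabatic): W = (P₁V₁ − P₂V₂)/(γ−1) = (33647 − 45234)/0.4 = -28968 J.
W_total = 18248 − 28968 = -10720 J.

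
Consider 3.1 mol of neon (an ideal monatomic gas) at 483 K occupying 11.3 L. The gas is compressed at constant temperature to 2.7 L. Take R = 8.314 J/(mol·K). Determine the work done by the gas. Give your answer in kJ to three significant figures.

Isothermal: W = nRT ln(V₂/V₁).
W = (3.1)(8.314)(483) × ln(2.7/11.3)
  = 12449 × -1.432
W_by_gas = -17821 J.

W ≈ -17.8 kJ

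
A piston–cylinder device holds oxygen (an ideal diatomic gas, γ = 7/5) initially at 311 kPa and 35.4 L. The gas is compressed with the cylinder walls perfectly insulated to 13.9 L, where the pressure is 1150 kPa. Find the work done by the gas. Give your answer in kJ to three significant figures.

Adiabatic: W = (P₁V₁ − P₂V₂)/(γ − 1) with γ = 7/5.
P₁V₁ = 11009 J, P₂V₂ = 15985 J.
W = (11009 − 15985) / 0.4 = -12439 J.

W ≈ -12.4 kJ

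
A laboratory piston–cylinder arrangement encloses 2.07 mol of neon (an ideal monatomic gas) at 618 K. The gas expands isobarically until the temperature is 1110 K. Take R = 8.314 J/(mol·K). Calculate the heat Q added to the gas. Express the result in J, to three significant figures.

Q ≈ 21200 J

Isobaric: W = nRΔT = (2.07)(8.314)(492) = 8467 J.
ΔU = nCᵥΔT with Cᵥ = 3R/2: ΔU = (2.07)(12.47)(492) = 12701 J.
Q = ΔU + W = 12701 + 8467 = 21168 J.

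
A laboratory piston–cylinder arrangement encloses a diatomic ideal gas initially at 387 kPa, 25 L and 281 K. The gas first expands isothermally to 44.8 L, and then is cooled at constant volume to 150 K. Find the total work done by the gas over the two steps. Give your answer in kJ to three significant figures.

W_total ≈ 5.64 kJ

Step 1 (isothermal): W = P₁V₁ ln(V₂/V₁) = (9675) ln(44.8/25) = 5644 J.
Step 2 (isochoric): W = 0 (constant volume).
W_total = 5644 + 0 = 5644 J.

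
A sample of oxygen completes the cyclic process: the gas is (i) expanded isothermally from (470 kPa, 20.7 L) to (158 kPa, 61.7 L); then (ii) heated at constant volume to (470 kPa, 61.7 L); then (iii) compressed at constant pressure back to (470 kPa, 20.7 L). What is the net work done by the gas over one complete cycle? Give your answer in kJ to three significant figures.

Leg (i): W = PᵢVᵢ ln(V_f/Vᵢ) = (9729) ln(61.7/20.7) = 10626 J.
Leg (ii): W = 0.
Leg (iii): W = PΔV = (470)(20.7 − 61.7) = -19270 J.
W_net = 10626 − 19270 = -8644 J.

W_net ≈ -8.64 kJ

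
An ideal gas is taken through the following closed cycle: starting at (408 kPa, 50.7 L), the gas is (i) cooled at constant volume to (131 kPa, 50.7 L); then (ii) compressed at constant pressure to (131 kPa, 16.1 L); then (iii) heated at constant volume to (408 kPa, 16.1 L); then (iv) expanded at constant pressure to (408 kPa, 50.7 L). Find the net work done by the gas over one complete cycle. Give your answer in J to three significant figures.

Constant-volume legs do no work.
W(ii) = (131)(16.1 − 50.7) = -4533 J; W(iv) = (408)(50.7 − 16.1) = 14117 J.
W_net = -4533 + 14117 = 9584 J (the clockwise enclosed area).

W_net ≈ 9580 J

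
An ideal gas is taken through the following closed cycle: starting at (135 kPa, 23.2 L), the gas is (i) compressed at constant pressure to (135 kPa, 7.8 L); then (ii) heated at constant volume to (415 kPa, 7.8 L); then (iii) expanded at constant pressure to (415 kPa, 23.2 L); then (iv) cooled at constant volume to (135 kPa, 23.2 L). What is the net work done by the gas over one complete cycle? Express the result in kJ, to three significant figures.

W_net ≈ 4.31 kJ

Constant-volume legs do no work.
W(i) = (135)(7.8 − 23.2) = -2079 J; W(iii) = (415)(23.2 − 7.8) = 6391 J.
W_net = -2079 + 6391 = 4312 J (the clockwise enclosed area).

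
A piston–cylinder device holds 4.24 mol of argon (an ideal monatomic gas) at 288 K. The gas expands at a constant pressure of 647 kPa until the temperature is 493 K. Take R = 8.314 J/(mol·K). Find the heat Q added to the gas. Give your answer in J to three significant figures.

Q ≈ 18100 J

Isobaric: W = nRΔT = (4.24)(8.314)(205) = 7227 J.
ΔU = nCᵥΔT with Cᵥ = 3R/2: ΔU = (4.24)(12.47)(205) = 10840 J.
Q = ΔU + W = 10840 + 7227 = 18066 J.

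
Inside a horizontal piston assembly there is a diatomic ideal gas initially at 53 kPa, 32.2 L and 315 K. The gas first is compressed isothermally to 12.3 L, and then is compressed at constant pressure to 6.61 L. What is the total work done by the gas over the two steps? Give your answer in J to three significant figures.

W_total ≈ -2430 J

Step 1 (isothermal): W = P₁V₁ ln(V₂/V₁) = (1707) ln(12.3/32.2) = -1642 J.
After step 1: P = 138.7 kPa, V = 12.3 L, T = 315 K.
Step 2 (isobaric): W = PΔV = (138.7 kPa)(6.61 − 12.3 L) = -789.5 J.
W_total = -1642 − 789.5 = -2432 J.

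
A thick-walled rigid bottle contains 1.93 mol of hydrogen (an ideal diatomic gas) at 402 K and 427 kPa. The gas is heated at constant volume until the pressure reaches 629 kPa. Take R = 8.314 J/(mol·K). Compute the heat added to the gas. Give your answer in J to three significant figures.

Constant volume ⇒ W = 0, so Q = ΔU = nCᵥΔT with Cᵥ = 5R/2 = 20.79 J/(mol·K).
At constant V, T₂/T₁ = P₂/P₁ ⇒ ΔT = T₁(P₂/P₁ − 1) = 402·(629/427 − 1) = 190.2 K.
ΔU = (1.93)(20.79)(190.2) = 7629 J.

Q ≈ 7630 J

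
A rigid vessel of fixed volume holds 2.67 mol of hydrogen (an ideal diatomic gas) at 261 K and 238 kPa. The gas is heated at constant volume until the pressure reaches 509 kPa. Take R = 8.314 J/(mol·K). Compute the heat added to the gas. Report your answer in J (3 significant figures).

Constant volume ⇒ W = 0, so Q = ΔU = nCᵥΔT with Cᵥ = 5R/2 = 20.79 J/(mol·K).
At constant V, T₂/T₁ = P₂/P₁ ⇒ ΔT = T₁(P₂/P₁ − 1) = 261·(509/238 − 1) = 297.2 K.
ΔU = (2.67)(20.79)(297.2) = 16493 J.

Q ≈ 16500 J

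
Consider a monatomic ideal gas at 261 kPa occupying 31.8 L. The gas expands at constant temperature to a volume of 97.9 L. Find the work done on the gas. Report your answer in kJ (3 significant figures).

W ≈ -9.33 kJ

Isothermal: W = nRT ln(V₂/V₁) = P₁V₁ ln(V₂/V₁).
P₁V₁ = (261 kPa)(31.8 L) = 8300 J.
W = 8300 × ln(97.9/31.8) = 8300 × 1.124
W_by_gas = 9333 J; work on gas = −W_by = -9333 J.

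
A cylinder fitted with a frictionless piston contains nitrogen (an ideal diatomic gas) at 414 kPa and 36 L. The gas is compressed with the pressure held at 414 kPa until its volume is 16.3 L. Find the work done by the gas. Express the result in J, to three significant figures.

Isobaric: W = P ΔV.
W = (414 kPa)(16.3 − 36 L) = (414)(-19.7) = -8156 J.

W ≈ -8160 J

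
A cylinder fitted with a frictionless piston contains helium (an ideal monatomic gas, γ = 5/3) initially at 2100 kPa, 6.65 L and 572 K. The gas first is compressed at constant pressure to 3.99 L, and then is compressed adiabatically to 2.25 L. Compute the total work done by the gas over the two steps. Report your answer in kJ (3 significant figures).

Step 1 (isobaric): W = PΔV = (2100 kPa)(3.99 − 6.65 L) = -5586 J.
After step 1: P = 2100 kPa, V = 3.99 L, T = 343.2 K.
Step 2 (adiabatic): W = (P₁V₁ − P₂V₂)/(γ−1) = (8379 − 12276)/0.667 = -5845 J.
W_total = -5586 − 5845 = -11431 J.

W_total ≈ -11.4 kJ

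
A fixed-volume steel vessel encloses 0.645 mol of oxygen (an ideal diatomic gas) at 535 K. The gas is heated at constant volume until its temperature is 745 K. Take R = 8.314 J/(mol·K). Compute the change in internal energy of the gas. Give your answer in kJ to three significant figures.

Constant volume ⇒ W = 0, so Q = ΔU = nCᵥΔT with Cᵥ = 5R/2 = 20.79 J/(mol·K).
ΔU = (0.645)(20.79)(745 − 535) = 2815 J.

ΔU ≈ 2.82 kJ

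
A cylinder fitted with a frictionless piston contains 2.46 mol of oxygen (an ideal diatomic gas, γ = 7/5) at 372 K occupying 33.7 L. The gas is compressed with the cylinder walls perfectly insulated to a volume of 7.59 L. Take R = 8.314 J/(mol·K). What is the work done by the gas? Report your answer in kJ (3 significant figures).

W ≈ -15.5 kJ

Adiabatic: TV^(γ−1) = const with γ = 7/5.
T₂ = T₁ (V₁/V₂)^(γ−1) = 372 × (33.7/7.59)^0.4 = 372 × 1.815 = 675.3 K.
W_by = nCᵥ(T₁ − T₂) = (2.46)(20.79)(372 − 675.3) = -15508 J.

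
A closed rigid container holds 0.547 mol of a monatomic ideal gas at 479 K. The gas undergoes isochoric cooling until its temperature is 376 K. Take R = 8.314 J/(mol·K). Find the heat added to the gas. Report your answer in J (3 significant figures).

Q ≈ -703 J

Constant volume ⇒ W = 0, so Q = ΔU = nCᵥΔT with Cᵥ = 3R/2 = 12.47 J/(mol·K).
ΔU = (0.547)(12.47)(376 − 479) = -702.6 J.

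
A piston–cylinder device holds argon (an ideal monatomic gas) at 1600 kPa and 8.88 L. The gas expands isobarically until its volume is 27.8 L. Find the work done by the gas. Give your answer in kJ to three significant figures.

Isobaric: W = P ΔV.
W = (1600 kPa)(27.8 − 8.88 L) = (1600)(18.92) = 30272 J.

W ≈ 30.3 kJ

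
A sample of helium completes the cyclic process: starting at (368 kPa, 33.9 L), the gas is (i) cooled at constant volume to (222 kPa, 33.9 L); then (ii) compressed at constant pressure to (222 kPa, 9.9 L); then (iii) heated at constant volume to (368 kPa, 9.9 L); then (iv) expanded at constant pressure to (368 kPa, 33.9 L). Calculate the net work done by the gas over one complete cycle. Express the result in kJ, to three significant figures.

Constant-volume legs do no work.
W(ii) = (222)(9.9 − 33.9) = -5328 J; W(iv) = (368)(33.9 − 9.9) = 8832 J.
W_net = -5328 + 8832 = 3504 J (the clockwise enclosed area).

W_net ≈ 3.50 kJ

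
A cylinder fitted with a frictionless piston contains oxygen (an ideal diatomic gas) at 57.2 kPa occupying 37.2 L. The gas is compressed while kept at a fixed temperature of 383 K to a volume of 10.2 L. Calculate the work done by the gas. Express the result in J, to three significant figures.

W ≈ -2750 J

Isothermal: W = nRT ln(V₂/V₁) = P₁V₁ ln(V₂/V₁).
P₁V₁ = (57.2 kPa)(37.2 L) = 2128 J.
W = 2128 × ln(10.2/37.2) = 2128 × -1.294
W_by_gas = -2753 J.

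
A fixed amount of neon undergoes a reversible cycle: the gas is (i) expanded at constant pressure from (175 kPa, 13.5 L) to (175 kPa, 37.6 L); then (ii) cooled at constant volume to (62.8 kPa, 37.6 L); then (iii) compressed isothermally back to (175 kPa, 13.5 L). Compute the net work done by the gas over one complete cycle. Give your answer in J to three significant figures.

W_net ≈ 1800 J

Leg (i): W = PΔV = (175)(37.6 − 13.5) = 4218 J.
Leg (ii): W = 0.
Leg (iii): W = PᵢVᵢ ln(V_f/Vᵢ) = (2361) ln(13.5/37.6) = -2419 J.
W_net = 4218 − 2419 = 1799 J.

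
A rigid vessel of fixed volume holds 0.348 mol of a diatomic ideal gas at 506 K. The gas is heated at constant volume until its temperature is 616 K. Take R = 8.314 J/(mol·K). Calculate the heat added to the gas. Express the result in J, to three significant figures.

Constant volume ⇒ W = 0, so Q = ΔU = nCᵥΔT with Cᵥ = 5R/2 = 20.79 J/(mol·K).
ΔU = (0.348)(20.79)(616 − 506) = 795.6 J.

Q ≈ 796 J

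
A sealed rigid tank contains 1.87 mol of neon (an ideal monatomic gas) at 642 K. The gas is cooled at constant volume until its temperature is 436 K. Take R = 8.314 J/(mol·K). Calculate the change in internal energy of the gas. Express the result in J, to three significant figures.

ΔU ≈ -4800 J

Constant volume ⇒ W = 0, so Q = ΔU = nCᵥΔT with Cᵥ = 3R/2 = 12.47 J/(mol·K).
ΔU = (1.87)(12.47)(436 − 642) = -4804 J.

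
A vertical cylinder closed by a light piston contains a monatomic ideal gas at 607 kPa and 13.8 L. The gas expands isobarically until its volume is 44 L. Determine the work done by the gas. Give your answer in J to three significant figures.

W ≈ 18300 J

Isobaric: W = P ΔV.
W = (607 kPa)(44 − 13.8 L) = (607)(30.2) = 18331 J.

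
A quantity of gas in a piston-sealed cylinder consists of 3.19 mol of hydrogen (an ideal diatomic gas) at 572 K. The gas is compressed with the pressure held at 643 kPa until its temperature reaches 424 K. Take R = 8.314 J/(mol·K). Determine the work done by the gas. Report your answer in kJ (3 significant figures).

W ≈ -3.93 kJ

Isobaric: W = P ΔV = nR ΔT.
W = (3.19)(8.314)(424 − 572) = -3925 J.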